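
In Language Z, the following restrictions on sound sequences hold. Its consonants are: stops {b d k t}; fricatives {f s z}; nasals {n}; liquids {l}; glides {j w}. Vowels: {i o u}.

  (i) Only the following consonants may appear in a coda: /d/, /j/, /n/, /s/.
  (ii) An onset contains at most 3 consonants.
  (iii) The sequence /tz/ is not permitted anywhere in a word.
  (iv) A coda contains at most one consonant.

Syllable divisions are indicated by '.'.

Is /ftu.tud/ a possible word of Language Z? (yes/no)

/ftu.tud/ — σ1 onset /ft/ (2C), coda /∅/ ok; σ2 onset /t/, coda /d/ ok → licit

yes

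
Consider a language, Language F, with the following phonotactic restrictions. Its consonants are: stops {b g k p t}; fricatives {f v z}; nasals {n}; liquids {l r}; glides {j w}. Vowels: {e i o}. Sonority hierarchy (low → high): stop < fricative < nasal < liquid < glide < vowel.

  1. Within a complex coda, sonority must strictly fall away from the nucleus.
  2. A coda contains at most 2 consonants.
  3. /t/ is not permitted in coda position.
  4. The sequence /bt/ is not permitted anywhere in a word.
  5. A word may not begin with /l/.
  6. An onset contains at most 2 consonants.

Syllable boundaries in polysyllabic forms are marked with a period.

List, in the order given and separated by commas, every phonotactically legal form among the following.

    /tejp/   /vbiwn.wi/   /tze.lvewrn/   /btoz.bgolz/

/tejp/, /vbiwn.wi/

/tejp/ — σ1 onset /t/, coda /jp/ (5→1 falls) ok → phonotactically legal
/vbiwn.wi/ — σ1 onset /vb/ (2C), coda /wn/ (5→3 falls) ok; σ2 onset /w/, coda /∅/ ok → phonotactically legal
/tze.lvewrn/ — violates constraint 2: syllable 2 coda /wrn/ has 3 consonants (> 2) → phonotactically illegal
/btoz.bgolz/ — violates constraint 4: contains banned sequence /bt/ → phonotactically illegal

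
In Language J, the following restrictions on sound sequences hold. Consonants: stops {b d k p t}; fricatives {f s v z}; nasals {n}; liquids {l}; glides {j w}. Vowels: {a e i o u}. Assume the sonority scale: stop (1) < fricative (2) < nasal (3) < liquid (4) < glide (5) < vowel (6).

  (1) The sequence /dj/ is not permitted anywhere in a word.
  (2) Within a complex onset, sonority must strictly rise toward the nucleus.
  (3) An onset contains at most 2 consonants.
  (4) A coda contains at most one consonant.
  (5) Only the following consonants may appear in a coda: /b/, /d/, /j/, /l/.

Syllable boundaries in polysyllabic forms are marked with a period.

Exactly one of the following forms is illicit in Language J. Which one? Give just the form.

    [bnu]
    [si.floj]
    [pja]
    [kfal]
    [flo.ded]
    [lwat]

[bnu] — σ1 onset /bn/ (1→3 rises), coda /∅/ ok → licit
[si.floj] — σ1 onset /s/, coda /∅/ ok; σ2 onset /fl/ (2→4 rises), coda /j/ ok → licit
[pja] — σ1 onset /pj/ (1→5 rises), coda /∅/ ok → licit
[kfal] — σ1 onset /kf/ (1→2 rises), coda /l/ ok → licit
[flo.ded] — σ1 onset /fl/ (2→4 rises), coda /∅/ ok; σ2 onset /d/, coda /d/ ok → licit
[lwat] — violates constraint 5: syllable 1 coda contains /t/, which is not a licensed coda consonant → illicit

[lwat]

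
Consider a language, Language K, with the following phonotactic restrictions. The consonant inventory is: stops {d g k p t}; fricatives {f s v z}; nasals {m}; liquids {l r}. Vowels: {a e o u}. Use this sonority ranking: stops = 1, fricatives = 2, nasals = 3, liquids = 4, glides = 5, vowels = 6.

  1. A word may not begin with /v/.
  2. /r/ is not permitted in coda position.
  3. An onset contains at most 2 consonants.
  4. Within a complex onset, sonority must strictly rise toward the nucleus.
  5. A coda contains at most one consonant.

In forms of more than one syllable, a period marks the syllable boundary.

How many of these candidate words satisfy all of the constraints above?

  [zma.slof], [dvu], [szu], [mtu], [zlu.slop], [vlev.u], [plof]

4

[zma.slof] — σ1 onset /zm/ (2→3 rises), coda /∅/ ok; σ2 onset /sl/ (2→4 rises), coda /f/ ok → well-formed
[dvu] — σ1 onset /dv/ (1→2 rises), coda /∅/ ok → well-formed
[szu] — violates constraint 4: syllable 1 onset /sz/: /s/ (fricative, 2) → /z/ (fricative, 2) does not rise → ill-formed
[mtu] — violates constraint 4: syllable 1 onset /mt/: /m/ (nasal, 3) → /t/ (stop, 1) does not rise → ill-formed
[zlu.slop] — σ1 onset /zl/ (2→4 rises), coda /∅/ ok; σ2 onset /sl/ (2→4 rises), coda /p/ ok → well-formed
[vlev.u] — violates constraint 1: word begins with /v/ → ill-formed
[plof] — σ1 onset /pl/ (1→4 rises), coda /f/ ok → well-formed
Well-formed: [zma.slof], [dvu], [zlu.slop], [plof] → 4.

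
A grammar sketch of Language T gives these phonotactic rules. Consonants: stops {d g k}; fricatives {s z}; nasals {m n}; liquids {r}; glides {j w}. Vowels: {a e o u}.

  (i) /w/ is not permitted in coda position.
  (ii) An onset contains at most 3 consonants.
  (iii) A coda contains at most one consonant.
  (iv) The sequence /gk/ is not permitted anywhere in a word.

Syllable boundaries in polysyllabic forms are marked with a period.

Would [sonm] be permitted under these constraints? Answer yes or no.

[sonm] — violates constraint (iii): syllable 1 coda /nm/ has 2 consonants (> 1) → not permitted

no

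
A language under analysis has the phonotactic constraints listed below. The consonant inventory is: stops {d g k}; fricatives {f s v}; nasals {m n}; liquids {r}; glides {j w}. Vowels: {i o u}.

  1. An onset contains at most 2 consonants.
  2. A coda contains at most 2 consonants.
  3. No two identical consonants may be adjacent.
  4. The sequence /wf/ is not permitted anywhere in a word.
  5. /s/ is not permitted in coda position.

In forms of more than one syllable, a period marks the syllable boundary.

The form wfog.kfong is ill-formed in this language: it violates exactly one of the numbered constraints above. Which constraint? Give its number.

wfog.kfong: contains banned sequence /wf/.
This is a violation of constraint 4: "The sequence /wf/ is not permitted anywhere in a word."
The remaining constraints (1, 2, 3, 5) are satisfied.

4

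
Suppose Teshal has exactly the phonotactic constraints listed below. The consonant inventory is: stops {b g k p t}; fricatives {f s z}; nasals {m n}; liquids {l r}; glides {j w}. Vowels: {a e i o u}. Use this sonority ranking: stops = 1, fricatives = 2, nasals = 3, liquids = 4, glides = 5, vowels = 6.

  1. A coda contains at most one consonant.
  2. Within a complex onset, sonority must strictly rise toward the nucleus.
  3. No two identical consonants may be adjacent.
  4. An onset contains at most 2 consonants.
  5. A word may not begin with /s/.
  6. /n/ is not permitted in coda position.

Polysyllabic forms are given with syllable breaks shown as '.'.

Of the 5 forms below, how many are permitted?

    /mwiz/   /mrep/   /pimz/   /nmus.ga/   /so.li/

/mwiz/ — σ1 onset /mw/ (3→5 rises), coda /z/ ok → permitted
/mrep/ — σ1 onset /mr/ (3→4 rises), coda /p/ ok → permitted
/pimz/ — violates constraint 1: syllable 1 coda /mz/ has 2 consonants (> 1) → not permitted
/nmus.ga/ — violates constraint 2: syllable 1 onset /nm/: /n/ (nasal, 3) → /m/ (nasal, 3) does not rise → not permitted
/so.li/ — violates constraint 5: word begins with /s/ → not permitted
Permitted: /mwiz/, /mrep/ → 2.

2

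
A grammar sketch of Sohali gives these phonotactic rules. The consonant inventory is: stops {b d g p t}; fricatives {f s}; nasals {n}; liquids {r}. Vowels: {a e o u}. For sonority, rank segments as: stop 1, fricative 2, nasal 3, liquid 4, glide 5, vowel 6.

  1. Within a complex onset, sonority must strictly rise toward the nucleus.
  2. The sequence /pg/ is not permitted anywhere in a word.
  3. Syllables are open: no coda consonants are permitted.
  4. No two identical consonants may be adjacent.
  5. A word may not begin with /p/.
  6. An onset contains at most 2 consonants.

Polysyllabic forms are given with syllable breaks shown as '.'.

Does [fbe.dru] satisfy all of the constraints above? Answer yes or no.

no

[fbe.dru] — violates constraint 1: syllable 1 onset /fb/: /f/ (fricative, 2) → /b/ (stop, 1) does not rise → illicit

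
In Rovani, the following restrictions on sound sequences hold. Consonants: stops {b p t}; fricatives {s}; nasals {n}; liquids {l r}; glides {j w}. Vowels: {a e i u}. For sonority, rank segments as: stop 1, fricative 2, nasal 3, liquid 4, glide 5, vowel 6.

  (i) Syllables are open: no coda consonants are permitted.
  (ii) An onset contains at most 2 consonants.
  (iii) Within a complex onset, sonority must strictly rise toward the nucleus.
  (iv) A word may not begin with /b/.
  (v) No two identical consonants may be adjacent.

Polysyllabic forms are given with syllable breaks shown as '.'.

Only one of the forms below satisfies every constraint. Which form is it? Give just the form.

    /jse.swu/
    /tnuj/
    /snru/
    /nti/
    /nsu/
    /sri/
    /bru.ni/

/sri/

/jse.swu/ — violates constraint (iii): syllable 1 onset /js/: /j/ (glide, 5) → /s/ (fricative, 2) does not rise → phonotactically illegal
/tnuj/ — violates constraint (i): syllable 1 coda /j/ has 1 consonant (> 0) → phonotactically illegal
/snru/ — violates constraint (ii): syllable 1 onset /snr/ has 3 consonants (> 2) → phonotactically illegal
/nti/ — violates constraint (iii): syllable 1 onset /nt/: /n/ (nasal, 3) → /t/ (stop, 1) does not rise → phonotactically illegal
/nsu/ — violates constraint (iii): syllable 1 onset /ns/: /n/ (nasal, 3) → /s/ (fricative, 2) does not rise → phonotactically illegal
/sri/ — σ1 onset /sr/ (2→4 rises), coda /∅/ ok → phonotactically legal
/bru.ni/ — violates constraint (iv): word begins with /b/ → phonotactically illegal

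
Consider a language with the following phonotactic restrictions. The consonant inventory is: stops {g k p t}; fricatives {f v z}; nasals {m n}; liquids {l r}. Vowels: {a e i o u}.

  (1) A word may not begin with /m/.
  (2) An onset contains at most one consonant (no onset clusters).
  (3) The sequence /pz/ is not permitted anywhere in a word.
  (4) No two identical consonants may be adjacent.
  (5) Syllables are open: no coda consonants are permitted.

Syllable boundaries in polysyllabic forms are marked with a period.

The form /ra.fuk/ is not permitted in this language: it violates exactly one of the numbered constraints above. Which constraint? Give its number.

/ra.fuk/: syllable 2 coda /k/ has 1 consonant (> 0).
This is a violation of constraint 5: "Syllables are open: no coda consonants are permitted."
The remaining constraints (1, 2, 3, 4) are satisfied.

5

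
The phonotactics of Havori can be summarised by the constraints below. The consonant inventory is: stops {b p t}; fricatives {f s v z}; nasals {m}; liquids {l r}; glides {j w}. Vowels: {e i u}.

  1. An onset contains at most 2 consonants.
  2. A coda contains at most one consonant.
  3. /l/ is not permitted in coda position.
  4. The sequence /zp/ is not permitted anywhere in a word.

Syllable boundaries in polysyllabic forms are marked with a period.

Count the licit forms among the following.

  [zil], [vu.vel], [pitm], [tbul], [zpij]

0

[zil] — violates constraint 3: syllable 1 coda contains /l/ → illicit
[vu.vel] — violates constraint 3: syllable 2 coda contains /l/ → illicit
[pitm] — violates constraint 2: syllable 1 coda /tm/ has 2 consonants (> 1) → illicit
[tbul] — violates constraint 3: syllable 1 coda contains /l/ → illicit
[zpij] — violates constraint 4: contains banned sequence /zp/ → illicit
No form is licit → 0.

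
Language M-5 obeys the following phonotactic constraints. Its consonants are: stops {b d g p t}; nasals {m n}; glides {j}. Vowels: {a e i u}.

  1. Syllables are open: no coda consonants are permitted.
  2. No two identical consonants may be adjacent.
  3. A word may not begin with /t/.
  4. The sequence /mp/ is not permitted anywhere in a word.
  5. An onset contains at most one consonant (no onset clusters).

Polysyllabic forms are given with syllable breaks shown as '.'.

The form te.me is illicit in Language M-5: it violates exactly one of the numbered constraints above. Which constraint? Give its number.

3

te.me: word begins with /t/.
This is a violation of constraint 3: "A word may not begin with /t/."
The remaining constraints (1, 2, 4, 5) are satisfied.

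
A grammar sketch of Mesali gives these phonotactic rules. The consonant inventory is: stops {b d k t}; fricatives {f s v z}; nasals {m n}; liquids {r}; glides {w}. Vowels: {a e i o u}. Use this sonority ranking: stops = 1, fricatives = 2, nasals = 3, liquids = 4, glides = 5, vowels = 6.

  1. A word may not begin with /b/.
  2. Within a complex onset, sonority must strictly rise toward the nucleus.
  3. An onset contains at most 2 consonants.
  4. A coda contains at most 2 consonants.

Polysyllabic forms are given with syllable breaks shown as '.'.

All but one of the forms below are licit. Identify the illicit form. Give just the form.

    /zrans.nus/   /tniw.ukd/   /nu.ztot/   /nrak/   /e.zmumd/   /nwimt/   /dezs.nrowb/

/zrans.nus/ — σ1 onset /zr/ (2→4 rises), coda /ns/ (2C) ok; σ2 onset /n/, coda /s/ ok → licit
/tniw.ukd/ — σ1 onset /tn/ (1→3 rises), coda /w/ ok; σ2 onset /∅/, coda /kd/ (2C) ok → licit
/nu.ztot/ — violates constraint 2: syllable 2 onset /zt/: /z/ (fricative, 2) → /t/ (stop, 1) does not rise → illicit
/nrak/ — σ1 onset /nr/ (3→4 rises), coda /k/ ok → licit
/e.zmumd/ — σ1 onset /∅/, coda /∅/ ok; σ2 onset /zm/ (2→3 rises), coda /md/ (2C) ok → licit
/nwimt/ — σ1 onset /nw/ (3→5 rises), coda /mt/ (2C) ok → licit
/dezs.nrowb/ — σ1 onset /d/, coda /zs/ (2C) ok; σ2 onset /nr/ (3→4 rises), coda /wb/ (2C) ok → licit

/nu.ztot/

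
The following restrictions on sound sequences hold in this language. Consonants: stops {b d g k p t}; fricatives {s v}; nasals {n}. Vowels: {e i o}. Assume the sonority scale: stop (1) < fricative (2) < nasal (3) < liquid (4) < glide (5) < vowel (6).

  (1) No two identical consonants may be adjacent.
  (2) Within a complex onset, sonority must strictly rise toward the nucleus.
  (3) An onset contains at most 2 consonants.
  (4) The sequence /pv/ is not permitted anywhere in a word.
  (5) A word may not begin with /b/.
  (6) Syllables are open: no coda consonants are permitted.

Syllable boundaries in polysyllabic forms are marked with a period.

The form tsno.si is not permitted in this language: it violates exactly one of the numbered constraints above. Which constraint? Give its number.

3

tsno.si: syllable 1 onset /tsn/ has 3 consonants (> 2).
This is a violation of constraint 3: "An onset contains at most 2 consonants."
The remaining constraints (1, 2, 4, 5, 6) are satisfied.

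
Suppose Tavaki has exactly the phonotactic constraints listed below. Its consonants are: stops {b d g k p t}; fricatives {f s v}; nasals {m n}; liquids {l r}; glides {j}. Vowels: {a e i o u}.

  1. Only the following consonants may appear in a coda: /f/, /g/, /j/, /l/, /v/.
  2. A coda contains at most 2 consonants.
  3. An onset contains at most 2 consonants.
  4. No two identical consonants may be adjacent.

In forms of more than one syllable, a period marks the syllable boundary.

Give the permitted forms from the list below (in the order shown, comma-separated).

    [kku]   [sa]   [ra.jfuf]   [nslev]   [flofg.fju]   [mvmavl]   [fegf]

[kku] — violates constraint 4: adjacent identical consonants /kk/ → not permitted
[sa] — σ1 onset /s/, coda /∅/ ok → permitted
[ra.jfuf] — σ1 onset /r/, coda /∅/ ok; σ2 onset /jf/ (2C), coda /f/ ok → permitted
[nslev] — violates constraint 3: syllable 1 onset /nsl/ has 3 consonants (> 2) → not permitted
[flofg.fju] — σ1 onset /fl/ (2C), coda /fg/ (2C) ok; σ2 onset /fj/ (2C), coda /∅/ ok → permitted
[mvmavl] — violates constraint 3: syllable 1 onset /mvm/ has 3 consonants (> 2) → not permitted
[fegf] — σ1 onset /f/, coda /gf/ (2C) ok → permitted

[sa], [ra.jfuf], [flofg.fju], [fegf]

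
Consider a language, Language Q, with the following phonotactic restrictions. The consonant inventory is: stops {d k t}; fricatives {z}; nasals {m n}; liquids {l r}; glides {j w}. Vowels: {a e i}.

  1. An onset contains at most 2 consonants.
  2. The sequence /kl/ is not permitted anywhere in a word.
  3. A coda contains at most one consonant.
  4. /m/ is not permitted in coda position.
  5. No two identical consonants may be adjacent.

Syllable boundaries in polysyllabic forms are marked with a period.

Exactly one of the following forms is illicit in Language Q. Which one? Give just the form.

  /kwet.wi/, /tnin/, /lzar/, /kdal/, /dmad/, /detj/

/kwet.wi/ — σ1 onset /kw/ (2C), coda /t/ ok; σ2 onset /w/, coda /∅/ ok → licit
/tnin/ — σ1 onset /tn/ (2C), coda /n/ ok → licit
/lzar/ — σ1 onset /lz/ (2C), coda /r/ ok → licit
/kdal/ — σ1 onset /kd/ (2C), coda /l/ ok → licit
/dmad/ — σ1 onset /dm/ (2C), coda /d/ ok → licit
/detj/ — violates constraint 3: syllable 1 coda /tj/ has 2 consonants (> 1) → illicit

/detj/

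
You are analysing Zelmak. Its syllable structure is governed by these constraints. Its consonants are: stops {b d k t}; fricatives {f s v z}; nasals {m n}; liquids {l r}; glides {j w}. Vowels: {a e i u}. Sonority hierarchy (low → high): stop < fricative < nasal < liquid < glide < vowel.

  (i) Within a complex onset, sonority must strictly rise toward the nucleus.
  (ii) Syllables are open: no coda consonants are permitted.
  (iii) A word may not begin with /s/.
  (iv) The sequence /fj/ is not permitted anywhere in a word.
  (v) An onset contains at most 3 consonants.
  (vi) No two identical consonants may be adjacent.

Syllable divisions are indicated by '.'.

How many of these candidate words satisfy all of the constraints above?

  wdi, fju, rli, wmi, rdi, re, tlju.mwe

2

wdi — violates constraint (i): syllable 1 onset /wd/: /w/ (glide, 5) → /d/ (stop, 1) does not rise → illicit
fju — violates constraint (iv): contains banned sequence /fj/ → illicit
rli — violates constraint (i): syllable 1 onset /rl/: /r/ (liquid, 4) → /l/ (liquid, 4) does not rise → illicit
wmi — violates constraint (i): syllable 1 onset /wm/: /w/ (glide, 5) → /m/ (nasal, 3) does not rise → illicit
rdi — violates constraint (i): syllable 1 onset /rd/: /r/ (liquid, 4) → /d/ (stop, 1) does not rise → illicit
re — σ1 onset /r/, coda /∅/ ok → licit
tlju.mwe — σ1 onset /tlj/ (1→4→5 rises), coda /∅/ ok; σ2 onset /mw/ (3→5 rises), coda /∅/ ok → licit
Licit: re, tlju.mwe → 2.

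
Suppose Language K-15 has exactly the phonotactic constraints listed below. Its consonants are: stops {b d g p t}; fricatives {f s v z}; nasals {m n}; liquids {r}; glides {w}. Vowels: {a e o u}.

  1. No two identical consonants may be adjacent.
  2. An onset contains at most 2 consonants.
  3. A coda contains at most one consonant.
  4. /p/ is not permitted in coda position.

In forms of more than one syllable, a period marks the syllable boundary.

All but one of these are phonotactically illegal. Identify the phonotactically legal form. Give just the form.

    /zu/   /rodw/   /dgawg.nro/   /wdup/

/zu/ — σ1 onset /z/, coda /∅/ ok → phonotactically legal
/rodw/ — violates constraint 3: syllable 1 coda /dw/ has 2 consonants (> 1) → phonotactically illegal
/dgawg.nro/ — violates constraint 3: syllable 1 coda /wg/ has 2 consonants (> 1) → phonotactically illegal
/wdup/ — violates constraint 4: syllable 1 coda contains /p/ → phonotactically illegal

/zu/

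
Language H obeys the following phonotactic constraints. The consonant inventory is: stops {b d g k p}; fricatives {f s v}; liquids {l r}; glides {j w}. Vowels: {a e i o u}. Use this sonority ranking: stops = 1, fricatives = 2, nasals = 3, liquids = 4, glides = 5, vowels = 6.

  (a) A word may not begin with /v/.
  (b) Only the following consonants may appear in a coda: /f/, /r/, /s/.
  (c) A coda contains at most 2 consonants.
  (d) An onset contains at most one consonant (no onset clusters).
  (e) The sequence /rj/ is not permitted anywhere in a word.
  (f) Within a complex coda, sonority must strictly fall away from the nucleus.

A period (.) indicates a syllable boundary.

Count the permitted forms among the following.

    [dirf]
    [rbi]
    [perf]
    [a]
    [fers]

4

[dirf] — σ1 onset /d/, coda /rf/ (4→2 falls) ok → permitted
[rbi] — violates constraint (d): syllable 1 onset /rb/ has 2 consonants (> 1) → not permitted
[perf] — σ1 onset /p/, coda /rf/ (4→2 falls) ok → permitted
[a] — σ1 onset /∅/, coda /∅/ ok → permitted
[fers] — σ1 onset /f/, coda /rs/ (4→2 falls) ok → permitted
Permitted: [dirf], [perf], [a], [fers] → 4.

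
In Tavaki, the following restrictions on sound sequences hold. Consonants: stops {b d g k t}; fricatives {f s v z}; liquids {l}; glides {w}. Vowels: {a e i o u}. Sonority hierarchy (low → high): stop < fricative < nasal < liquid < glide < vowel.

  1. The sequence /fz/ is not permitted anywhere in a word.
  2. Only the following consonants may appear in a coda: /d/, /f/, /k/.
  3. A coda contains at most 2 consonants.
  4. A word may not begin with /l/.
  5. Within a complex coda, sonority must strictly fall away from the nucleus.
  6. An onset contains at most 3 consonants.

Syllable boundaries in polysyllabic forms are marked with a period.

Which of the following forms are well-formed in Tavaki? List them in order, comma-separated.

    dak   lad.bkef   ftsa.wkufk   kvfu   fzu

dak, ftsa.wkufk, kvfu

dak — σ1 onset /d/, coda /k/ ok → well-formed
lad.bkef — violates constraint 4: word begins with /l/ → ill-formed
ftsa.wkufk — σ1 onset /fts/ (3C), coda /∅/ ok; σ2 onset /wk/ (2C), coda /fk/ (2→1 falls) ok → well-formed
kvfu — σ1 onset /kvf/ (3C), coda /∅/ ok → well-formed
fzu — violates constraint 1: contains banned sequence /fz/ → ill-formed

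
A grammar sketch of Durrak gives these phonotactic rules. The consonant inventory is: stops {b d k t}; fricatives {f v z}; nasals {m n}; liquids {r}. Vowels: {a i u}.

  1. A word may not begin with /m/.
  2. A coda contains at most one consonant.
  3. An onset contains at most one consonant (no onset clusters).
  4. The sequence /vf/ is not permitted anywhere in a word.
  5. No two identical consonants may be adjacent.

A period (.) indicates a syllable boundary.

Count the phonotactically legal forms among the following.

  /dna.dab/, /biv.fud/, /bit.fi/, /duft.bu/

/dna.dab/ — violates constraint 3: syllable 1 onset /dn/ has 2 consonants (> 1) → phonotactically illegal
/biv.fud/ — violates constraint 4: contains banned sequence /vf/ → phonotactically illegal
/bit.fi/ — σ1 onset /b/, coda /t/ ok; σ2 onset /f/, coda /∅/ ok → phonotactically legal
/duft.bu/ — violates constraint 2: syllable 1 coda /ft/ has 2 consonants (> 1) → phonotactically illegal
Phonotactically legal: /bit.fi/ → 1.

1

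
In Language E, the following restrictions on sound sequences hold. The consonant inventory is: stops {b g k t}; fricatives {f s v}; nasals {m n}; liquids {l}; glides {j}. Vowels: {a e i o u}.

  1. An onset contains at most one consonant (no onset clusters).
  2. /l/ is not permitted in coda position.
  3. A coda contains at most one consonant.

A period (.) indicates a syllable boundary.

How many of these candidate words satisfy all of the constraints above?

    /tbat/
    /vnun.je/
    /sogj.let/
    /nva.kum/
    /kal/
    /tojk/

/tbat/ — violates constraint 1: syllable 1 onset /tb/ has 2 consonants (> 1) → ill-formed
/vnun.je/ — violates constraint 1: syllable 1 onset /vn/ has 2 consonants (> 1) → ill-formed
/sogj.let/ — violates constraint 3: syllable 1 coda /gj/ has 2 consonants (> 1) → ill-formed
/nva.kum/ — violates constraint 1: syllable 1 onset /nv/ has 2 consonants (> 1) → ill-formed
/kal/ — violates constraint 2: syllable 1 coda contains /l/ → ill-formed
/tojk/ — violates constraint 3: syllable 1 coda /jk/ has 2 consonants (> 1) → ill-formed
No form is well-formed → 0.

0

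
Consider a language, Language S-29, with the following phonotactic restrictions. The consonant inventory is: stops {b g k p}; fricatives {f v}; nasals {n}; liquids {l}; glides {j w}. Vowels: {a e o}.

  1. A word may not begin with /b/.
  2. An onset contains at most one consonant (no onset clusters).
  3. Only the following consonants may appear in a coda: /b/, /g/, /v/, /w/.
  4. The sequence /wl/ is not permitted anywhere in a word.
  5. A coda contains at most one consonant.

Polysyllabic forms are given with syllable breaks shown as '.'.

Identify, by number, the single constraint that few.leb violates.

4

few.leb: contains banned sequence /wl/.
This is a violation of constraint 4: "The sequence /wl/ is not permitted anywhere in a word."
The remaining constraints (1, 2, 3, 5) are satisfied.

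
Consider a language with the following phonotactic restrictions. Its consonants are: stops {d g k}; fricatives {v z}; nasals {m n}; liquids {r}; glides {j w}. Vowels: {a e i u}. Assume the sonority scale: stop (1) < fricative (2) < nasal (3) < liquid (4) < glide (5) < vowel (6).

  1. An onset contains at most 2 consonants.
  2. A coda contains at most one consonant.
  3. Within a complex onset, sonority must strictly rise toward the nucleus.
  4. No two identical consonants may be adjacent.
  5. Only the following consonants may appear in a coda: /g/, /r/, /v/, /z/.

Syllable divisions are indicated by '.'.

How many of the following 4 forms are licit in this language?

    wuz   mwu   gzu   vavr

3

wuz — σ1 onset /w/, coda /z/ ok → licit
mwu — σ1 onset /mw/ (3→5 rises), coda /∅/ ok → licit
gzu — σ1 onset /gz/ (1→2 rises), coda /∅/ ok → licit
vavr — violates constraint 2: syllable 1 coda /vr/ has 2 consonants (> 1) → illicit
Licit: wuz, mwu, gzu → 3.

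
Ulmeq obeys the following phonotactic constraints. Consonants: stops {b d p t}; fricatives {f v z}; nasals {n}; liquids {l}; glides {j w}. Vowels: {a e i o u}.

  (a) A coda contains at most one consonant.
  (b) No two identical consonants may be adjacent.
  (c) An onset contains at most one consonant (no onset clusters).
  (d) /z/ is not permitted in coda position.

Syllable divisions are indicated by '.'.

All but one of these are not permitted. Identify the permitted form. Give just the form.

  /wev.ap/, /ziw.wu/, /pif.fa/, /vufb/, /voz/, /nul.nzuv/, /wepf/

/wev.ap/ — σ1 onset /w/, coda /v/ ok; σ2 onset /∅/, coda /p/ ok → permitted
/ziw.wu/ — violates constraint (b): adjacent identical consonants /ww/ → not permitted
/pif.fa/ — violates constraint (b): adjacent identical consonants /ff/ → not permitted
/vufb/ — violates constraint (a): syllable 1 coda /fb/ has 2 consonants (> 1) → not permitted
/voz/ — violates constraint (d): syllable 1 coda contains /z/ → not permitted
/nul.nzuv/ — violates constraint (c): syllable 2 onset /nz/ has 2 consonants (> 1) → not permitted
/wepf/ — violates constraint (a): syllable 1 coda /pf/ has 2 consonants (> 1) → not permitted

/wev.ap/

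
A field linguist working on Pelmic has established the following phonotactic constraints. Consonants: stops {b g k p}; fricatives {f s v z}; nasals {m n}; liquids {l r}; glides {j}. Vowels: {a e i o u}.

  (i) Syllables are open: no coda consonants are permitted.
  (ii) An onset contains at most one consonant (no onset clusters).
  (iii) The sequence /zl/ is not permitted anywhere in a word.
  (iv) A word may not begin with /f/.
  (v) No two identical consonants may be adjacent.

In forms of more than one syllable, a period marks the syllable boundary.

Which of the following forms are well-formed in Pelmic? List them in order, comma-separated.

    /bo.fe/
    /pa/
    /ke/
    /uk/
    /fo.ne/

/bo.fe/ — σ1 onset /b/, coda /∅/ ok; σ2 onset /f/, coda /∅/ ok → well-formed
/pa/ — σ1 onset /p/, coda /∅/ ok → well-formed
/ke/ — σ1 onset /k/, coda /∅/ ok → well-formed
/uk/ — violates constraint (i): syllable 1 coda /k/ has 1 consonant (> 0) → ill-formed
/fo.ne/ — violates constraint (iv): word begins with /f/ → ill-formed

/bo.fe/, /pa/, /ke/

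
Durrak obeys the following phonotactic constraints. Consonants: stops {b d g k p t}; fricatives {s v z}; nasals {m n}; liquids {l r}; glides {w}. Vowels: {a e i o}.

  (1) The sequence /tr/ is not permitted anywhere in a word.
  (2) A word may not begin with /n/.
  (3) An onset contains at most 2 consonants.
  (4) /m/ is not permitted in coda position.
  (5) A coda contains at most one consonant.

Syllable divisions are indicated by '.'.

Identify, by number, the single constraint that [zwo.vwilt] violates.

5

[zwo.vwilt]: syllable 2 coda /lt/ has 2 consonants (> 1).
This is a violation of constraint 5: "A coda contains at most one consonant."
The remaining constraints (1, 2, 3, 4) are satisfied.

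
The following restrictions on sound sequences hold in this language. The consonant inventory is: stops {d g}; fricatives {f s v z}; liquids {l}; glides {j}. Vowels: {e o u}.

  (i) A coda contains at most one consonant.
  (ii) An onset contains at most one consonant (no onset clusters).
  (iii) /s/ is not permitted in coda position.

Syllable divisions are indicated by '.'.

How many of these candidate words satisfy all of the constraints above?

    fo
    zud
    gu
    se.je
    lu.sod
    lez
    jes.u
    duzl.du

6

fo — σ1 onset /f/, coda /∅/ ok → licit
zud — σ1 onset /z/, coda /d/ ok → licit
gu — σ1 onset /g/, coda /∅/ ok → licit
se.je — σ1 onset /s/, coda /∅/ ok; σ2 onset /j/, coda /∅/ ok → licit
lu.sod — σ1 onset /l/, coda /∅/ ok; σ2 onset /s/, coda /d/ ok → licit
lez — σ1 onset /l/, coda /z/ ok → licit
jes.u — violates constraint (iii): syllable 1 coda contains /s/ → illicit
duzl.du — violates constraint (i): syllable 1 coda /zl/ has 2 consonants (> 1) → illicit
Licit: fo, zud, gu, se.je, lu.sod, lez → 6.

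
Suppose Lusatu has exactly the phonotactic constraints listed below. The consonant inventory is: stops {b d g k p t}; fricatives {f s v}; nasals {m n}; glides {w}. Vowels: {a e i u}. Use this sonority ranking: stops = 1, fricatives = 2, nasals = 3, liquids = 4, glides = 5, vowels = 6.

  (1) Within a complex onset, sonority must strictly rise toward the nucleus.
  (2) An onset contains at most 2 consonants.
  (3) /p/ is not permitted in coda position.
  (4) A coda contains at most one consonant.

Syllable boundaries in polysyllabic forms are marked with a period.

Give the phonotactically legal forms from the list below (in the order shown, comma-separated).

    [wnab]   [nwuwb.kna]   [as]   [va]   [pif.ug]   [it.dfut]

[as], [va], [pif.ug], [it.dfut]

[wnab] — violates constraint 1: syllable 1 onset /wn/: /w/ (glide, 5) → /n/ (nasal, 3) does not rise → phonotactically illegal
[nwuwb.kna] — violates constraint 4: syllable 1 coda /wb/ has 2 consonants (> 1) → phonotactically illegal
[as] — σ1 onset /∅/, coda /s/ ok → phonotactically legal
[va] — σ1 onset /v/, coda /∅/ ok → phonotactically legal
[pif.ug] — σ1 onset /p/, coda /f/ ok; σ2 onset /∅/, coda /g/ ok → phonotactically legal
[it.dfut] — σ1 onset /∅/, coda /t/ ok; σ2 onset /df/ (1→2 rises), coda /t/ ok → phonotactically legal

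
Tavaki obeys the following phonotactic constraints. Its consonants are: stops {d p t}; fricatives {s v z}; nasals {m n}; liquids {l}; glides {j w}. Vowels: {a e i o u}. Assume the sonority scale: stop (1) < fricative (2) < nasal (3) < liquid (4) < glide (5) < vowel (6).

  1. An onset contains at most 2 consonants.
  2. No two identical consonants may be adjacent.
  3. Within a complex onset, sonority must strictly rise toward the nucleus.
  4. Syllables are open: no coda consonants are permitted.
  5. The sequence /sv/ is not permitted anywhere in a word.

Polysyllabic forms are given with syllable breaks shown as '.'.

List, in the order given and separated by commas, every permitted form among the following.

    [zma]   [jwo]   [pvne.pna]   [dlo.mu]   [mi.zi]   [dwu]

[zma], [dlo.mu], [mi.zi], [dwu]

[zma] — σ1 onset /zm/ (2→3 rises), coda /∅/ ok → permitted
[jwo] — violates constraint 3: syllable 1 onset /jw/: /j/ (glide, 5) → /w/ (glide, 5) does not rise → not permitted
[pvne.pna] — violates constraint 1: syllable 1 onset /pvn/ has 3 consonants (> 2) → not permitted
[dlo.mu] — σ1 onset /dl/ (1→4 rises), coda /∅/ ok; σ2 onset /m/, coda /∅/ ok → permitted
[mi.zi] — σ1 onset /m/, coda /∅/ ok; σ2 onset /z/, coda /∅/ ok → permitted
[dwu] — σ1 onset /dw/ (1→5 rises), coda /∅/ ok → permitted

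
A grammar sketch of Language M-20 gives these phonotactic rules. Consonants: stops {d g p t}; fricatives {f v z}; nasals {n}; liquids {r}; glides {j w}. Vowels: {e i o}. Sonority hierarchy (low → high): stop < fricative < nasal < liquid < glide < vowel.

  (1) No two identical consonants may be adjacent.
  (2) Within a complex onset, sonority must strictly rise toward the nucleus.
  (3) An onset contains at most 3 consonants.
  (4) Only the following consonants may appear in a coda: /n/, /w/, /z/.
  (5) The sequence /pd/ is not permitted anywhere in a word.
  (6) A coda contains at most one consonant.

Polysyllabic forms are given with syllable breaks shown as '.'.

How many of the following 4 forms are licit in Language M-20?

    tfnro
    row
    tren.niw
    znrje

tfnro — violates constraint 3: syllable 1 onset /tfnr/ has 4 consonants (> 3) → illicit
row — σ1 onset /r/, coda /w/ ok → licit
tren.niw — violates constraint 1: adjacent identical consonants /nn/ → illicit
znrje — violates constraint 3: syllable 1 onset /znrj/ has 4 consonants (> 3) → illicit
Licit: row → 1.

1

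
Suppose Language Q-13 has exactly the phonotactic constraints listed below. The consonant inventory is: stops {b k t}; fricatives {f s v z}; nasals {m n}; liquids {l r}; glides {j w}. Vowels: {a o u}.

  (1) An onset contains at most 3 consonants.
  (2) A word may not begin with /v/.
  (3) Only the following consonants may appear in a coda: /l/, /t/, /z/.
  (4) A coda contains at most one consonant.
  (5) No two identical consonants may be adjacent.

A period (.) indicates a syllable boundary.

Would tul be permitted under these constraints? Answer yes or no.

yes

tul — σ1 onset /t/, coda /l/ ok → permitted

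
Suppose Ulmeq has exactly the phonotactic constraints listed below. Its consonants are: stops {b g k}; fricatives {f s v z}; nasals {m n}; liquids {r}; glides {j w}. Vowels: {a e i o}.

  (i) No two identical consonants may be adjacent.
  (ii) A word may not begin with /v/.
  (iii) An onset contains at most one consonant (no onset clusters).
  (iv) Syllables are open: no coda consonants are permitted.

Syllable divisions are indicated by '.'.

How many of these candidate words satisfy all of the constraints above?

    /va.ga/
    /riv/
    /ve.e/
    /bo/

/va.ga/ — violates constraint (ii): word begins with /v/ → ill-formed
/riv/ — violates constraint (iv): syllable 1 coda /v/ has 1 consonant (> 0) → ill-formed
/ve.e/ — violates constraint (ii): word begins with /v/ → ill-formed
/bo/ — σ1 onset /b/, coda /∅/ ok → well-formed
Well-formed: /bo/ → 1.

1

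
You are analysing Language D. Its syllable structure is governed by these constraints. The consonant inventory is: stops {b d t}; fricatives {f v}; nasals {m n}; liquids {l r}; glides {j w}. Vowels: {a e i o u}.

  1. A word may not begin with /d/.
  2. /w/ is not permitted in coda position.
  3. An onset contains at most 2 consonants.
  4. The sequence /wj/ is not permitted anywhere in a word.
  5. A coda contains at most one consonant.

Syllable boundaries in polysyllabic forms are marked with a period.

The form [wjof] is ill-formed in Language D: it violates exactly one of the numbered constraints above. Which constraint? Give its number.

4

[wjof]: contains banned sequence /wj/.
This is a violation of constraint 4: "The sequence /wj/ is not permitted anywhere in a word."
The remaining constraints (1, 2, 3, 5) are satisfied.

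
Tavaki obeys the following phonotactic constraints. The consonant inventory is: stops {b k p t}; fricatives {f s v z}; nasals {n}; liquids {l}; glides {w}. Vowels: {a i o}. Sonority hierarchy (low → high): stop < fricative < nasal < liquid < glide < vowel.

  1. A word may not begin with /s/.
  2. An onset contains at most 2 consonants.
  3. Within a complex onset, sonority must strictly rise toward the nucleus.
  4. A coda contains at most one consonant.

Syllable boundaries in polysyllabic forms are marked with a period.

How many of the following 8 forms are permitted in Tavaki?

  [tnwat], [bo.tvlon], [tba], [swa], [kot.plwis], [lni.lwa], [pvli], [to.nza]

[tnwat] — violates constraint 2: syllable 1 onset /tnw/ has 3 consonants (> 2) → not permitted
[bo.tvlon] — violates constraint 2: syllable 2 onset /tvl/ has 3 consonants (> 2) → not permitted
[tba] — violates constraint 3: syllable 1 onset /tb/: /t/ (stop, 1) → /b/ (stop, 1) does not rise → not permitted
[swa] — violates constraint 1: word begins with /s/ → not permitted
[kot.plwis] — violates constraint 2: syllable 2 onset /plw/ has 3 consonants (> 2) → not permitted
[lni.lwa] — violates constraint 3: syllable 1 onset /ln/: /l/ (liquid, 4) → /n/ (nasal, 3) does not rise → not permitted
[pvli] — violates constraint 2: syllable 1 onset /pvl/ has 3 consonants (> 2) → not permitted
[to.nza] — violates constraint 3: syllable 2 onset /nz/: /n/ (nasal, 3) → /z/ (fricative, 2) does not rise → not permitted
No form is permitted → 0.

0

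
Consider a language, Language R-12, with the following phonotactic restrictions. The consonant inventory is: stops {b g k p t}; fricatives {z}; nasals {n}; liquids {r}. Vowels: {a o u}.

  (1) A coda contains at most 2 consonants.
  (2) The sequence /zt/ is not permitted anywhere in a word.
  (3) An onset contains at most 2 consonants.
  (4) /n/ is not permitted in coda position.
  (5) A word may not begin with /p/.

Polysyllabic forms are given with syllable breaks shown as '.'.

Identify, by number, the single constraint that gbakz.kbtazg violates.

gbakz.kbtazg: syllable 2 onset /kbt/ has 3 consonants (> 2).
This is a violation of constraint 3: "An onset contains at most 2 consonants."
The remaining constraints (1, 2, 4, 5) are satisfied.

3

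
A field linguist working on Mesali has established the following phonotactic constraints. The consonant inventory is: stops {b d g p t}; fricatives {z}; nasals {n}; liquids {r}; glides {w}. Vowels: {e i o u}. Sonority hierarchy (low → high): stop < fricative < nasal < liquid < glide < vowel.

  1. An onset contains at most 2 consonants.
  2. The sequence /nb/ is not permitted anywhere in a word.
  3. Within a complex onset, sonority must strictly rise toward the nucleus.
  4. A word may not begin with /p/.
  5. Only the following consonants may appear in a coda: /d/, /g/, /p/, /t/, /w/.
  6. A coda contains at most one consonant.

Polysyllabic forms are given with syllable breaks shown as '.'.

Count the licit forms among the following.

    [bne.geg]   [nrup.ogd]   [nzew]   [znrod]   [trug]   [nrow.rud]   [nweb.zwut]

[bne.geg] — σ1 onset /bn/ (1→3 rises), coda /∅/ ok; σ2 onset /g/, coda /g/ ok → licit
[nrup.ogd] — violates constraint 6: syllable 2 coda /gd/ has 2 consonants (> 1) → illicit
[nzew] — violates constraint 3: syllable 1 onset /nz/: /n/ (nasal, 3) → /z/ (fricative, 2) does not rise → illicit
[znrod] — violates constraint 1: syllable 1 onset /znr/ has 3 consonants (> 2) → illicit
[trug] — σ1 onset /tr/ (1→4 rises), coda /g/ ok → licit
[nrow.rud] — σ1 onset /nr/ (3→4 rises), coda /w/ ok; σ2 onset /r/, coda /d/ ok → licit
[nweb.zwut] — violates constraint 5: syllable 1 coda contains /b/, which is not a licensed coda consonant → illicit
Licit: [bne.geg], [trug], [nrow.rud] → 3.

3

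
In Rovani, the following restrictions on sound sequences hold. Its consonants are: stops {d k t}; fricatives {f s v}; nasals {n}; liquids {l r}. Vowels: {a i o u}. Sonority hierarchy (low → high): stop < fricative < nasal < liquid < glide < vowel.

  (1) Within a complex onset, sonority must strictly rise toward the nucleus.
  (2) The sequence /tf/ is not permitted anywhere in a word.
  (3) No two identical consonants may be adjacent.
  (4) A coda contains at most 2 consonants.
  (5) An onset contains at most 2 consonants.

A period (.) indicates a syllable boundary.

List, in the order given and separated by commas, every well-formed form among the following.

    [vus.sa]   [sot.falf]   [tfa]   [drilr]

[vus.sa] — violates constraint 3: adjacent identical consonants /ss/ → ill-formed
[sot.falf] — violates constraint 2: contains banned sequence /tf/ → ill-formed
[tfa] — violates constraint 2: contains banned sequence /tf/ → ill-formed
[drilr] — σ1 onset /dr/ (1→4 rises), coda /lr/ (2C) ok → well-formed

[drilr]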